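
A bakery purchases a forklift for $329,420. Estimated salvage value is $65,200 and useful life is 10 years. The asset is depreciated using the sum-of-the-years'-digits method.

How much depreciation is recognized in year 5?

$28,824

Depreciable base = $329,420 − $65,200 = $264,220.
Sum of the years' digits = 10+9+8+7+6+5+4+3+2+1 = 55.
Year 1: $264,220 × 10/55 = $48,040. Book value $281,380.
Year 2: $264,220 × 9/55 = $43,236. Book value $238,144.
Year 3: $264,220 × 8/55 = $38,432. Book value $199,712.
Year 4: $264,220 × 7/55 = $33,628. Book value $166,084.
Year 5: $264,220 × 6/55 = $28,824. Book value $137,260.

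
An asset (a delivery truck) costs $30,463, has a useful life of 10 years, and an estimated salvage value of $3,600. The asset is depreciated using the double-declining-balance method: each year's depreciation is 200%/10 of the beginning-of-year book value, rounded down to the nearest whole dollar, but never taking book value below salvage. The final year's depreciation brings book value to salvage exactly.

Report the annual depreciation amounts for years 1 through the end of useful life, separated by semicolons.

Depreciable base = $30,463 − $3,600 = $26,863.
Year 1: ⌊$30,463 × 200%/10⌋ = $6,092. Book value $24,371.
Year 2: ⌊$24,371 × 200%/10⌋ = $4,874. Book value $19,497.
Year 3: ⌊$19,497 × 200%/10⌋ = $3,899. Book value $15,598.
Year 4: ⌊$15,598 × 200%/10⌋ = $3,119. Book value $12,479.
Year 5: ⌊$12,479 × 200%/10⌋ = $2,495. Book value $9,984.
Year 6: ⌊$9,984 × 200%/10⌋ = $1,996. Book value $7,988.
Year 7: ⌊$7,988 × 200%/10⌋ = $1,597. Book value $6,391.
Year 8: ⌊$6,391 × 200%/10⌋ = $1,278. Book value $5,113.
Year 9: ⌊$5,113 × 200%/10⌋ = $1,022. Book value $4,091.
Year 10 (final): $4,091 − $3,600 = $491. Book value $3,600.

$6,092; $4,874; $3,899; $3,119; $2,495; $1,996; $1,597; $1,278; $1,022; $491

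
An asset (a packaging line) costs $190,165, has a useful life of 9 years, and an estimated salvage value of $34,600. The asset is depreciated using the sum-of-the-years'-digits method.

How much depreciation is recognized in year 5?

$17,285

Depreciable base = $190,165 − $34,600 = $155,565.
Sum of the years' digits = 9+8+7+6+5+4+3+2+1 = 45.
Year 1: $155,565 × 9/45 = $31,113. Book value $159,052.
Year 2: $155,565 × 8/45 = $27,656. Book value $131,396.
Year 3: $155,565 × 7/45 = $24,199. Book value $107,197.
Year 4: $155,565 × 6/45 = $20,742. Book value $86,455.
Year 5: $155,565 × 5/45 = $17,285. Book value $69,170.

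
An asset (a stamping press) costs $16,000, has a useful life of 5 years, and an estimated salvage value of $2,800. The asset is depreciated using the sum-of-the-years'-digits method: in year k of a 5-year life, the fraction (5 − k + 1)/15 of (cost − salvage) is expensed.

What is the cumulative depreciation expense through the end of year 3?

Depreciable base = $16,000 − $2,800 = $13,200.
Sum of the years' digits = 5+4+3+2+1 = 15.
Year 1: $13,200 × 5/15 = $4,400. Book value $11,600.
Year 2: $13,200 × 4/15 = $3,520. Book value $8,080.
Year 3: $13,200 × 3/15 = $2,640. Book value $5,440.
Accumulated through year 3 = $16,000 − $5,440 = $10,560.

$10,560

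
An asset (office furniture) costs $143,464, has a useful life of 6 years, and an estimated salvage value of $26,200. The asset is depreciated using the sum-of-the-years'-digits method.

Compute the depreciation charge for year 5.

Depreciable base = $143,464 − $26,200 = $117,264.
Sum of the years' digits = 6+5+4+3+2+1 = 21.
Year 1: $117,264 × 6/21 = $33,504. Book value $109,960.
Year 2: $117,264 × 5/21 = $27,920. Book value $82,040.
Year 3: $117,264 × 4/21 = $22,336. Book value $59,704.
Year 4: $117,264 × 3/21 = $16,752. Book value $42,952.
Year 5: $117,264 × 2/21 = $11,168. Book value $31,784.

$11,168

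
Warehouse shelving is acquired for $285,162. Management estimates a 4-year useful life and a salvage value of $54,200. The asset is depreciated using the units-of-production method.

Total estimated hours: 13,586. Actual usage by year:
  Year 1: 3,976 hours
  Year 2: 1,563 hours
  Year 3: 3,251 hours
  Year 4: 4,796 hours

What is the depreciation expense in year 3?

Depreciable base = $285,162 − $54,200 = $230,962.
Rate = $230,962 / 13,586 hours = $17 per hour.
Year 1: 3,976 × $17 = $67,592. Book value $217,570.
Year 2: 1,563 × $17 = $26,571. Book value $190,999.
Year 3: 3,251 × $17 = $55,267. Book value $135,732.

$55,267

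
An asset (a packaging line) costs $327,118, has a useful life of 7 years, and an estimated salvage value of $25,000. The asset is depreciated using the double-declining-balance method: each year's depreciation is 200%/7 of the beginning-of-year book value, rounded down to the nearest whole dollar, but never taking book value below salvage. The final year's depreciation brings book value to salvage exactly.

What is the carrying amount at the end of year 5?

$60,824

Depreciable base = $327,118 − $25,000 = $302,118.
Year 1: ⌊$327,118 × 200%/7⌋ = $93,462. Book value $233,656.
Year 2: ⌊$233,656 × 200%/7⌋ = $66,758. Book value $166,898.
Year 3: ⌊$166,898 × 200%/7⌋ = $47,685. Book value $119,213.
Year 4: ⌊$119,213 × 200%/7⌋ = $34,060. Book value $85,153.
Year 5: ⌊$85,153 × 200%/7⌋ = $24,329. Book value $60,824.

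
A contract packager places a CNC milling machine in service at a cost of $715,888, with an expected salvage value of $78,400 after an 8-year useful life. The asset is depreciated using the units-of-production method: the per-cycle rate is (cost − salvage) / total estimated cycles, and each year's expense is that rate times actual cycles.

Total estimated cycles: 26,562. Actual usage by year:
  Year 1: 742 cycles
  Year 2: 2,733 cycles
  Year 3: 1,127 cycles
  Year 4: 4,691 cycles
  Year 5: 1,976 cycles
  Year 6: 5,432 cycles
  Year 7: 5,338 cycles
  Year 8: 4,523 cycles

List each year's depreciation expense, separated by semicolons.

Depreciable base = $715,888 − $78,400 = $637,488.
Rate = $637,488 / 26,562 cycles = $24 per cycle.
Year 1: 742 × $24 = $17,808. Book value $698,080.
Year 2: 2,733 × $24 = $65,592. Book value $632,488.
Year 3: 1,127 × $24 = $27,048. Book value $605,440.
Year 4: 4,691 × $24 = $112,584. Book value $492,856.
Year 5: 1,976 × $24 = $47,424. Book value $445,432.
Year 6: 5,432 × $24 = $130,368. Book value $315,064.
Year 7: 5,338 × $24 = $128,112. Book value $186,952.
Year 8: 4,523 × $24 = $108,552. Book value $78,400.

$17,808; $65,592; $27,048; $112,584; $47,424; $130,368; $128,112; $108,552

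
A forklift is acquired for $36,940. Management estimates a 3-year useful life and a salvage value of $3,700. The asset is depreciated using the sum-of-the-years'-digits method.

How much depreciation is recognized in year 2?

Depreciable base = $36,940 − $3,700 = $33,240.
Sum of the years' digits = 3+2+1 = 6.
Year 1: $33,240 × 3/6 = $16,620. Book value $20,320.
Year 2: $33,240 × 2/6 = $11,080. Book value $9,240.

$11,080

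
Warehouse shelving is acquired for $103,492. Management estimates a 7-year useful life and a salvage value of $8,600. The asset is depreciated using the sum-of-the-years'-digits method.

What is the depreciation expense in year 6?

Depreciable base = $103,492 − $8,600 = $94,892.
Sum of the years' digits = 7+6+5+4+3+2+1 = 28.
Year 1: $94,892 × 7/28 = $23,723. Book value $79,769.
Year 2: $94,892 × 6/28 = $20,334. Book value $59,435.
Year 3: $94,892 × 5/28 = $16,945. Book value $42,490.
Year 4: $94,892 × 4/28 = $13,556. Book value $28,934.
Year 5: $94,892 × 3/28 = $10,167. Book value $18,767.
Year 6: $94,892 × 2/28 = $6,778. Book value $11,989.

$6,778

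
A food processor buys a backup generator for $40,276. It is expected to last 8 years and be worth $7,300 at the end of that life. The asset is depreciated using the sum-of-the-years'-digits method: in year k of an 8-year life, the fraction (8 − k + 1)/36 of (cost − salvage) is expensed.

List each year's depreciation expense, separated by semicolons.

Depreciable base = $40,276 − $7,300 = $32,976.
Sum of the years' digits = 8+7+6+5+4+3+2+1 = 36.
Year 1: $32,976 × 8/36 = $7,328. Book value $32,948.
Year 2: $32,976 × 7/36 = $6,412. Book value $26,536.
Year 3: $32,976 × 6/36 = $5,496. Book value $21,040.
Year 4: $32,976 × 5/36 = $4,580. Book value $16,460.
Year 5: $32,976 × 4/36 = $3,664. Book value $12,796.
Year 6: $32,976 × 3/36 = $2,748. Book value $10,048.
Year 7: $32,976 × 2/36 = $1,832. Book value $8,216.
Year 8: $32,976 × 1/36 = $916. Book value $7,300.

$7,328; $6,412; $5,496; $4,580; $3,664; $2,748; $1,832; $916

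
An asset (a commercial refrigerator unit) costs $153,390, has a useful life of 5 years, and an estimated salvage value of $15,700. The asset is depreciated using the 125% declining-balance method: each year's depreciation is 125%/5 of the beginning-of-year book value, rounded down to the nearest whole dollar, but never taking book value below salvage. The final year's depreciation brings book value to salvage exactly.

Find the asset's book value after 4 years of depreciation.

$48,535

Depreciable base = $153,390 − $15,700 = $137,690.
Year 1: ⌊$153,390 × 125%/5⌋ = $38,347. Book value $115,043.
Year 2: ⌊$115,043 × 125%/5⌋ = $28,760. Book value $86,283.
Year 3: ⌊$86,283 × 125%/5⌋ = $21,570. Book value $64,713.
Year 4: ⌊$64,713 × 125%/5⌋ = $16,178. Book value $48,535.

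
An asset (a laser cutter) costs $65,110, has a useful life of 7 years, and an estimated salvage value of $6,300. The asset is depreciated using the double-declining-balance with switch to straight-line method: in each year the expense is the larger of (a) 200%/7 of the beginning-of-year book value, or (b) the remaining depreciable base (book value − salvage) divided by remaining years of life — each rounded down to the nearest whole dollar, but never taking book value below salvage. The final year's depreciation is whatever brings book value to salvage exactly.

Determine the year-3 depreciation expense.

$9,491

Depreciable base = $65,110 − $6,300 = $58,810.
Year 1: DB = ⌊$65,110 × 200%/7⌋ = $18,602; SL = ⌊$58,810/7⌋ = $8,401 → take DB $18,602. Book value $46,508.
Year 2: DB = ⌊$46,508 × 200%/7⌋ = $13,288; SL = ⌊$40,208/6⌋ = $6,701 → take DB $13,288. Book value $33,220.
Year 3: DB = ⌊$33,220 × 200%/7⌋ = $9,491; SL = ⌊$26,920/5⌋ = $5,384 → take DB $9,491. Book value $23,729.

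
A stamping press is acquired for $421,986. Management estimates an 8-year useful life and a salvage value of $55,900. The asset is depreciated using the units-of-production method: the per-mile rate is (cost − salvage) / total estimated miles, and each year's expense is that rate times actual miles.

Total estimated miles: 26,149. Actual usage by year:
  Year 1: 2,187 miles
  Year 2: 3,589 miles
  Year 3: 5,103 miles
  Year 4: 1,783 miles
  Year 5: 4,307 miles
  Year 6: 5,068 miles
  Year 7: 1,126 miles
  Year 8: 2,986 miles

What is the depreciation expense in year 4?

$24,962

Depreciable base = $421,986 − $55,900 = $366,086.
Rate = $366,086 / 26,149 miles = $14 per mile.
Year 1: 2,187 × $14 = $30,618. Book value $391,368.
Year 2: 3,589 × $14 = $50,246. Book value $341,122.
Year 3: 5,103 × $14 = $71,442. Book value $269,680.
Year 4: 1,783 × $14 = $24,962. Book value $244,718.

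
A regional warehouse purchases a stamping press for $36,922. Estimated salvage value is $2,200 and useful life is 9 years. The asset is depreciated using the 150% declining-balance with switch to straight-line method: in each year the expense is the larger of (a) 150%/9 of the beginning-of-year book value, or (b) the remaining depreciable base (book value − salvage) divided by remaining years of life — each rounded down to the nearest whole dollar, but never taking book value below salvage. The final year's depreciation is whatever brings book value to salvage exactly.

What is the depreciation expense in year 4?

$3,561

Depreciable base = $36,922 − $2,200 = $34,722.
Year 1: DB = ⌊$36,922 × 150%/9⌋ = $6,153; SL = ⌊$34,722/9⌋ = $3,858 → take DB $6,153. Book value $30,769.
Year 2: DB = ⌊$30,769 × 150%/9⌋ = $5,128; SL = ⌊$28,569/8⌋ = $3,571 → take DB $5,128. Book value $25,641.
Year 3: DB = ⌊$25,641 × 150%/9⌋ = $4,273; SL = ⌊$23,441/7⌋ = $3,348 → take DB $4,273. Book value $21,368.
Year 4: DB = ⌊$21,368 × 150%/9⌋ = $3,561; SL = ⌊$19,168/6⌋ = $3,194 → take DB $3,561. Book value $17,807.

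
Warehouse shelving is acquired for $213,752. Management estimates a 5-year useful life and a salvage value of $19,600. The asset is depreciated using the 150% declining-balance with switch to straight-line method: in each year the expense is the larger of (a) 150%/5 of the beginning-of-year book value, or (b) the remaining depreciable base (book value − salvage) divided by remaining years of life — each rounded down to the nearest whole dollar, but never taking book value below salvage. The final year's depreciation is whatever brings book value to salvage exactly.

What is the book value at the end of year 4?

Depreciable base = $213,752 − $19,600 = $194,152.
Year 1: DB = ⌊$213,752 × 150%/5⌋ = $64,125; SL = ⌊$194,152/5⌋ = $38,830 → take DB $64,125. Book value $149,627.
Year 2: DB = ⌊$149,627 × 150%/5⌋ = $44,888; SL = ⌊$130,027/4⌋ = $32,506 → take DB $44,888. Book value $104,739.
Year 3: DB = ⌊$104,739 × 150%/5⌋ = $31,421; SL = ⌊$85,139/3⌋ = $28,379 → take DB $31,421. Book value $73,318.
Year 4: DB = ⌊$73,318 × 150%/5⌋ = $21,995; SL = ⌊$53,718/2⌋ = $26,859 → take SL $26,859. Book value $46,459.

$46,459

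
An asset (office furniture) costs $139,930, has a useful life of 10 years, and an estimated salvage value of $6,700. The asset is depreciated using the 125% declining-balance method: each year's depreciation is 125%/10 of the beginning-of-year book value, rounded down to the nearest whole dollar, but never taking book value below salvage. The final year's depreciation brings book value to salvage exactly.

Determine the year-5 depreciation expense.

$10,253

Depreciable base = $139,930 − $6,700 = $133,230.
Year 1: ⌊$139,930 × 125%/10⌋ = $17,491. Book value $122,439.
Year 2: ⌊$122,439 × 125%/10⌋ = $15,304. Book value $107,135.
Year 3: ⌊$107,135 × 125%/10⌋ = $13,391. Book value $93,744.
Year 4: ⌊$93,744 × 125%/10⌋ = $11,718. Book value $82,026.
Year 5: ⌊$82,026 × 125%/10⌋ = $10,253. Book value $71,773.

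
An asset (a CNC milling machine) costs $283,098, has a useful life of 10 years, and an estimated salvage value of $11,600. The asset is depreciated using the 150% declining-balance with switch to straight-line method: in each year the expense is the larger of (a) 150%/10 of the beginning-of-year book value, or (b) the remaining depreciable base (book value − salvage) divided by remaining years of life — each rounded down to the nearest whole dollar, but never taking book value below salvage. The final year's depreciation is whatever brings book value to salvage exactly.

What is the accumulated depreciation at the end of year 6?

Depreciable base = $283,098 − $11,600 = $271,498.
Year 1: DB = ⌊$283,098 × 150%/10⌋ = $42,464; SL = ⌊$271,498/10⌋ = $27,149 → take DB $42,464. Book value $240,634.
Year 2: DB = ⌊$240,634 × 150%/10⌋ = $36,095; SL = ⌊$229,034/9⌋ = $25,448 → take DB $36,095. Book value $204,539.
Year 3: DB = ⌊$204,539 × 150%/10⌋ = $30,680; SL = ⌊$192,939/8⌋ = $24,117 → take DB $30,680. Book value $173,859.
Year 4: DB = ⌊$173,859 × 150%/10⌋ = $26,078; SL = ⌊$162,259/7⌋ = $23,179 → take DB $26,078. Book value $147,781.
Year 5: DB = ⌊$147,781 × 150%/10⌋ = $22,167; SL = ⌊$136,181/6⌋ = $22,696 → take SL $22,696. Book value $125,085.
Year 6: DB = ⌊$125,085 × 150%/10⌋ = $18,762; SL = ⌊$113,485/5⌋ = $22,697 → take SL $22,697. Book value $102,388.
Accumulated through year 6 = $283,098 − $102,388 = $180,710.

$180,710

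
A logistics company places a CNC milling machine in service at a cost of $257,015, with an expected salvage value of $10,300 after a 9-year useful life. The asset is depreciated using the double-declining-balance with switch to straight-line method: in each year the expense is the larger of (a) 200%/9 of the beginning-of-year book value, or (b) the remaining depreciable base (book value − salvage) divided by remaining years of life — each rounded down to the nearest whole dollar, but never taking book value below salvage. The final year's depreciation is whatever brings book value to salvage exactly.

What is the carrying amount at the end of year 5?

Depreciable base = $257,015 − $10,300 = $246,715.
Year 1: DB = ⌊$257,015 × 200%/9⌋ = $57,114; SL = ⌊$246,715/9⌋ = $27,412 → take DB $57,114. Book value $199,901.
Year 2: DB = ⌊$199,901 × 200%/9⌋ = $44,422; SL = ⌊$189,601/8⌋ = $23,700 → take DB $44,422. Book value $155,479.
Year 3: DB = ⌊$155,479 × 200%/9⌋ = $34,550; SL = ⌊$145,179/7⌋ = $20,739 → take DB $34,550. Book value $120,929.
Year 4: DB = ⌊$120,929 × 200%/9⌋ = $26,873; SL = ⌊$110,629/6⌋ = $18,438 → take DB $26,873. Book value $94,056.
Year 5: DB = ⌊$94,056 × 200%/9⌋ = $20,901; SL = ⌊$83,756/5⌋ = $16,751 → take DB $20,901. Book value $73,155.

$73,155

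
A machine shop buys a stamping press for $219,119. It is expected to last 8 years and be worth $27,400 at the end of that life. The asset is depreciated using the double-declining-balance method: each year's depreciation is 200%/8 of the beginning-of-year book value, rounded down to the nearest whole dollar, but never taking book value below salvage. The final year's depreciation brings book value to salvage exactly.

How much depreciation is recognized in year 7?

$9,750

Depreciable base = $219,119 − $27,400 = $191,719.
Year 1: ⌊$219,119 × 200%/8⌋ = $54,779. Book value $164,340.
Year 2: ⌊$164,340 × 200%/8⌋ = $41,085. Book value $123,255.
Year 3: ⌊$123,255 × 200%/8⌋ = $30,813. Book value $92,442.
Year 4: ⌊$92,442 × 200%/8⌋ = $23,110. Book value $69,332.
Year 5: ⌊$69,332 × 200%/8⌋ = $17,333. Book value $51,999.
Year 6: ⌊$51,999 × 200%/8⌋ = $12,999. Book value $39,000.
Year 7: ⌊$39,000 × 200%/8⌋ = $9,750. Book value $29,250.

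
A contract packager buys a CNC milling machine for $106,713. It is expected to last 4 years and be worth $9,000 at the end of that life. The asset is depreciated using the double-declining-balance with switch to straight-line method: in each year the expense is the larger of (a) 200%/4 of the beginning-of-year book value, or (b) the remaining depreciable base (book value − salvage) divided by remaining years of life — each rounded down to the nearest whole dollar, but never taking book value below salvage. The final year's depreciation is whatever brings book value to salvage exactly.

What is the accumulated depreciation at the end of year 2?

Depreciable base = $106,713 − $9,000 = $97,713.
Year 1: DB = ⌊$106,713 × 200%/4⌋ = $53,356; SL = ⌊$97,713/4⌋ = $24,428 → take DB $53,356. Book value $53,357.
Year 2: DB = ⌊$53,357 × 200%/4⌋ = $26,678; SL = ⌊$44,357/3⌋ = $14,785 → take DB $26,678. Book value $26,679.
Accumulated through year 2 = $106,713 − $26,679 = $80,034.

$80,034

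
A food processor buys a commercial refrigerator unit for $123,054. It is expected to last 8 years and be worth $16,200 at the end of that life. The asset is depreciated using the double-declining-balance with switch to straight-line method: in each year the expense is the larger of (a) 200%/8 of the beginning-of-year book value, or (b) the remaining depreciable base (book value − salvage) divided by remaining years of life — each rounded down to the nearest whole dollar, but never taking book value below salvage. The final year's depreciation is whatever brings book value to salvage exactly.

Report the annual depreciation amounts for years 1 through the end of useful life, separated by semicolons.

$30,763; $23,072; $17,304; $12,978; $9,734; $7,300; $5,475; $228

Depreciable base = $123,054 − $16,200 = $106,854.
Year 1: DB = ⌊$123,054 × 200%/8⌋ = $30,763; SL = ⌊$106,854/8⌋ = $13,356 → take DB $30,763. Book value $92,291.
Year 2: DB = ⌊$92,291 × 200%/8⌋ = $23,072; SL = ⌊$76,091/7⌋ = $10,870 → take DB $23,072. Book value $69,219.
Year 3: DB = ⌊$69,219 × 200%/8⌋ = $17,304; SL = ⌊$53,019/6⌋ = $8,836 → take DB $17,304. Book value $51,915.
Year 4: DB = ⌊$51,915 × 200%/8⌋ = $12,978; SL = ⌊$35,715/5⌋ = $7,143 → take DB $12,978. Book value $38,937.
Year 5: DB = ⌊$38,937 × 200%/8⌋ = $9,734; SL = ⌊$22,737/4⌋ = $5,684 → take DB $9,734. Book value $29,203.
Year 6: DB = ⌊$29,203 × 200%/8⌋ = $7,300; SL = ⌊$13,003/3⌋ = $4,334 → take DB $7,300. Book value $21,903.
Year 7: DB = ⌊$21,903 × 200%/8⌋ = $5,475; SL = ⌊$5,703/2⌋ = $2,851 → take DB $5,475. Book value $16,428.
Year 8 (final): $16,428 − $16,200 = $228. Book value $16,200.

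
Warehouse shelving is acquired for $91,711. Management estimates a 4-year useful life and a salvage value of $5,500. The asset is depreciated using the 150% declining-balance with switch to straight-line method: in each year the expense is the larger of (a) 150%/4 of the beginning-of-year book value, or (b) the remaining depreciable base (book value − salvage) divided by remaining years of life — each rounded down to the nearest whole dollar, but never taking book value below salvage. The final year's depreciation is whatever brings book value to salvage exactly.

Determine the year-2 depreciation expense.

Depreciable base = $91,711 − $5,500 = $86,211.
Year 1: DB = ⌊$91,711 × 150%/4⌋ = $34,391; SL = ⌊$86,211/4⌋ = $21,552 → take DB $34,391. Book value $57,320.
Year 2: DB = ⌊$57,320 × 150%/4⌋ = $21,495; SL = ⌊$51,820/3⌋ = $17,273 → take DB $21,495. Book value $35,825.

$21,495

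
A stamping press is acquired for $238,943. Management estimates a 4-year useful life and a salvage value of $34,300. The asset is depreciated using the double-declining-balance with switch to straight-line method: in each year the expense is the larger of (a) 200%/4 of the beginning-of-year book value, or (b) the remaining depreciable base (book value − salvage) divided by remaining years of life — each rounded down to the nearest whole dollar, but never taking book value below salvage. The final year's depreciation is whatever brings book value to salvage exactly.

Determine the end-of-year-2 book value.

Depreciable base = $238,943 − $34,300 = $204,643.
Year 1: DB = ⌊$238,943 × 200%/4⌋ = $119,471; SL = ⌊$204,643/4⌋ = $51,160 → take DB $119,471. Book value $119,472.
Year 2: DB = ⌊$119,472 × 200%/4⌋ = $59,736; SL = ⌊$85,172/3⌋ = $28,390 → take DB $59,736. Book value $59,736.

$59,736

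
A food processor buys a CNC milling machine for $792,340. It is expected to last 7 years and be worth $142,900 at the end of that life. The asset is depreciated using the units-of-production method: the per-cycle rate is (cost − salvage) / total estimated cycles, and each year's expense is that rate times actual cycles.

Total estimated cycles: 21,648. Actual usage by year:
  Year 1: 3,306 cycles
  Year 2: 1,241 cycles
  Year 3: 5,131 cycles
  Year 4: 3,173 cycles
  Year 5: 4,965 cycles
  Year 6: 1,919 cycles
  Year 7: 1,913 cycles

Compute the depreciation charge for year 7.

Depreciable base = $792,340 − $142,900 = $649,440.
Rate = $649,440 / 21,648 cycles = $30 per cycle.
Year 1: 3,306 × $30 = $99,180. Book value $693,160.
Year 2: 1,241 × $30 = $37,230. Book value $655,930.
Year 3: 5,131 × $30 = $153,930. Book value $502,000.
Year 4: 3,173 × $30 = $95,190. Book value $406,810.
Year 5: 4,965 × $30 = $148,950. Book value $257,860.
Year 6: 1,919 × $30 = $57,570. Book value $200,290.
Year 7: 1,913 × $30 = $57,390. Book value $142,900.

$57,390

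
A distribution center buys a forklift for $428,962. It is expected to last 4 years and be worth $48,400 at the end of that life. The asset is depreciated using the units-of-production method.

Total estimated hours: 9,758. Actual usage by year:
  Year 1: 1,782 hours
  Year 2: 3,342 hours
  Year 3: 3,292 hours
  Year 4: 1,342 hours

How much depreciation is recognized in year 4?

$52,338

Depreciable base = $428,962 − $48,400 = $380,562.
Rate = $380,562 / 9,758 hours = $39 per hour.
Year 1: 1,782 × $39 = $69,498. Book value $359,464.
Year 2: 3,342 × $39 = $130,338. Book value $229,126.
Year 3: 3,292 × $39 = $128,388. Book value $100,738.
Year 4: 1,342 × $39 = $52,338. Book value $48,400.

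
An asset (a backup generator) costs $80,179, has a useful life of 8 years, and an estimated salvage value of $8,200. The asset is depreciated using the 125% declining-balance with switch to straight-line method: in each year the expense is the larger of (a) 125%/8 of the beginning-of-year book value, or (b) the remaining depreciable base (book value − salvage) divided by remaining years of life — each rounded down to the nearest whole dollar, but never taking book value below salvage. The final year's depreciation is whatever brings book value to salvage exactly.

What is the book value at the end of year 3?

$48,163

Depreciable base = $80,179 − $8,200 = $71,979.
Year 1: DB = ⌊$80,179 × 125%/8⌋ = $12,527; SL = ⌊$71,979/8⌋ = $8,997 → take DB $12,527. Book value $67,652.
Year 2: DB = ⌊$67,652 × 125%/8⌋ = $10,570; SL = ⌊$59,452/7⌋ = $8,493 → take DB $10,570. Book value $57,082.
Year 3: DB = ⌊$57,082 × 125%/8⌋ = $8,919; SL = ⌊$48,882/6⌋ = $8,147 → take DB $8,919. Book value $48,163.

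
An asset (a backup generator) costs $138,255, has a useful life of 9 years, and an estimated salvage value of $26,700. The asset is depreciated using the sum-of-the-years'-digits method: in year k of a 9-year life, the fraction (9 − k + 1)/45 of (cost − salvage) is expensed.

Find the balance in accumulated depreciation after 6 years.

$96,681

Depreciable base = $138,255 − $26,700 = $111,555.
Sum of the years' digits = 9+8+7+6+5+4+3+2+1 = 45.
Year 1: $111,555 × 9/45 = $22,311. Book value $115,944.
Year 2: $111,555 × 8/45 = $19,832. Book value $96,112.
Year 3: $111,555 × 7/45 = $17,353. Book value $78,759.
Year 4: $111,555 × 6/45 = $14,874. Book value $63,885.
Year 5: $111,555 × 5/45 = $12,395. Book value $51,490.
Year 6: $111,555 × 4/45 = $9,916. Book value $41,574.
Accumulated through year 6 = $138,255 − $41,574 = $96,681.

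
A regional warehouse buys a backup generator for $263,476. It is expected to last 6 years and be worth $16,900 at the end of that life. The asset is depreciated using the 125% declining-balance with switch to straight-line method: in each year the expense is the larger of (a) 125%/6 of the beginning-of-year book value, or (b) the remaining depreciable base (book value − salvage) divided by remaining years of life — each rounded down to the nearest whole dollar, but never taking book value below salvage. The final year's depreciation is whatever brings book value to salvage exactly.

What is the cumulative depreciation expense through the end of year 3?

$135,402

Depreciable base = $263,476 − $16,900 = $246,576.
Year 1: DB = ⌊$263,476 × 125%/6⌋ = $54,890; SL = ⌊$246,576/6⌋ = $41,096 → take DB $54,890. Book value $208,586.
Year 2: DB = ⌊$208,586 × 125%/6⌋ = $43,455; SL = ⌊$191,686/5⌋ = $38,337 → take DB $43,455. Book value $165,131.
Year 3: DB = ⌊$165,131 × 125%/6⌋ = $34,402; SL = ⌊$148,231/4⌋ = $37,057 → take SL $37,057. Book value $128,074.
Accumulated through year 3 = $263,476 − $128,074 = $135,402.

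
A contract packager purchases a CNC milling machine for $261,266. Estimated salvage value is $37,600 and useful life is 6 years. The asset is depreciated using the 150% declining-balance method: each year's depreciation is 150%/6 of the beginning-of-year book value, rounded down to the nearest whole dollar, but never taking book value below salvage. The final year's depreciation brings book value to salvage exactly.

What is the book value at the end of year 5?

Depreciable base = $261,266 − $37,600 = $223,666.
Year 1: ⌊$261,266 × 150%/6⌋ = $65,316. Book value $195,950.
Year 2: ⌊$195,950 × 150%/6⌋ = $48,987. Book value $146,963.
Year 3: ⌊$146,963 × 150%/6⌋ = $36,740. Book value $110,223.
Year 4: ⌊$110,223 × 150%/6⌋ = $27,555. Book value $82,668.
Year 5: ⌊$82,668 × 150%/6⌋ = $20,667. Book value $62,001.

$62,001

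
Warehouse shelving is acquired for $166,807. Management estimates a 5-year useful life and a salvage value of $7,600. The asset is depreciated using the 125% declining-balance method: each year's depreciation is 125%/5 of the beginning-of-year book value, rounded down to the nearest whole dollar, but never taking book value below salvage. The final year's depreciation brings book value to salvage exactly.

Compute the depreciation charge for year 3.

Depreciable base = $166,807 − $7,600 = $159,207.
Year 1: ⌊$166,807 × 125%/5⌋ = $41,701. Book value $125,106.
Year 2: ⌊$125,106 × 125%/5⌋ = $31,276. Book value $93,830.
Year 3: ⌊$93,830 × 125%/5⌋ = $23,457. Book value $70,373.

$23,457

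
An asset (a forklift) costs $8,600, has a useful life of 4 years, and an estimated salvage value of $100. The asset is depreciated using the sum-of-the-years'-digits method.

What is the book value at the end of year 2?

Depreciable base = $8,600 − $100 = $8,500.
Sum of the years' digits = 4+3+2+1 = 10.
Year 1: $8,500 × 4/10 = $3,400. Book value $5,200.
Year 2: $8,500 × 3/10 = $2,550. Book value $2,650.

$2,650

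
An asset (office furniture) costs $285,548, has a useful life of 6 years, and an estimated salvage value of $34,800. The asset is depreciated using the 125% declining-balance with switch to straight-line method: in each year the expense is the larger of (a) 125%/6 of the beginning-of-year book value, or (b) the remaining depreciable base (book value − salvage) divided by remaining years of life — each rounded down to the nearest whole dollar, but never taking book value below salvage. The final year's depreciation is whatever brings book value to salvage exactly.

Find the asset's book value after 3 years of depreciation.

$141,680

Depreciable base = $285,548 − $34,800 = $250,748.
Year 1: DB = ⌊$285,548 × 125%/6⌋ = $59,489; SL = ⌊$250,748/6⌋ = $41,791 → take DB $59,489. Book value $226,059.
Year 2: DB = ⌊$226,059 × 125%/6⌋ = $47,095; SL = ⌊$191,259/5⌋ = $38,251 → take DB $47,095. Book value $178,964.
Year 3: DB = ⌊$178,964 × 125%/6⌋ = $37,284; SL = ⌊$144,164/4⌋ = $36,041 → take DB $37,284. Book value $141,680.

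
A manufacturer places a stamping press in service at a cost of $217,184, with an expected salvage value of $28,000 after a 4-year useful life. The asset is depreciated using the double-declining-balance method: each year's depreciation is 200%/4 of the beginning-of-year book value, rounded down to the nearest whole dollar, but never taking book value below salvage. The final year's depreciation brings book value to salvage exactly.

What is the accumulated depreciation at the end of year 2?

Depreciable base = $217,184 − $28,000 = $189,184.
Year 1: ⌊$217,184 × 200%/4⌋ = $108,592. Book value $108,592.
Year 2: ⌊$108,592 × 200%/4⌋ = $54,296. Book value $54,296.
Accumulated through year 2 = $217,184 − $54,296 = $162,888.

$162,888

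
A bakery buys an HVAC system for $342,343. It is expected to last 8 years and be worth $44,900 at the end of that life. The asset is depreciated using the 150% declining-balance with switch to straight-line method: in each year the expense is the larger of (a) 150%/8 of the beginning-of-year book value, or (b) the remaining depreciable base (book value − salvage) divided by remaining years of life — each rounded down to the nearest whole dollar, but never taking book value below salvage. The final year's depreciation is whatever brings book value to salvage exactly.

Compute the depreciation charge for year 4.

$34,429

Depreciable base = $342,343 − $44,900 = $297,443.
Year 1: DB = ⌊$342,343 × 150%/8⌋ = $64,189; SL = ⌊$297,443/8⌋ = $37,180 → take DB $64,189. Book value $278,154.
Year 2: DB = ⌊$278,154 × 150%/8⌋ = $52,153; SL = ⌊$233,254/7⌋ = $33,322 → take DB $52,153. Book value $226,001.
Year 3: DB = ⌊$226,001 × 150%/8⌋ = $42,375; SL = ⌊$181,101/6⌋ = $30,183 → take DB $42,375. Book value $183,626.
Year 4: DB = ⌊$183,626 × 150%/8⌋ = $34,429; SL = ⌊$138,726/5⌋ = $27,745 → take DB $34,429. Book value $149,197.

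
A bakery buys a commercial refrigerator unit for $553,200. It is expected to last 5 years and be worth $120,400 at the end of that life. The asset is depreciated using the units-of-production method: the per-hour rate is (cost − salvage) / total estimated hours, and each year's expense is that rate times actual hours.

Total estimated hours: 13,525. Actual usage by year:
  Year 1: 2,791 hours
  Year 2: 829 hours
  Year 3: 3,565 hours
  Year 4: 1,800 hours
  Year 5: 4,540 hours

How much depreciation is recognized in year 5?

Depreciable base = $553,200 − $120,400 = $432,800.
Rate = $432,800 / 13,525 hours = $32 per hour.
Year 1: 2,791 × $32 = $89,312. Book value $463,888.
Year 2: 829 × $32 = $26,528. Book value $437,360.
Year 3: 3,565 × $32 = $114,080. Book value $323,280.
Year 4: 1,800 × $32 = $57,600. Book value $265,680.
Year 5: 4,540 × $32 = $145,280. Book value $120,400.

$145,280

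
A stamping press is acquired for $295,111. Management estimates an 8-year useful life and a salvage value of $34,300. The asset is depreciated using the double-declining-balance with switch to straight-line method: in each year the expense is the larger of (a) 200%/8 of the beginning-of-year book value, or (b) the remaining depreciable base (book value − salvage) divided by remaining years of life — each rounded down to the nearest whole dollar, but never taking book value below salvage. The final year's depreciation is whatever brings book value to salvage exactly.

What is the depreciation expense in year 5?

Depreciable base = $295,111 − $34,300 = $260,811.
Year 1: DB = ⌊$295,111 × 200%/8⌋ = $73,777; SL = ⌊$260,811/8⌋ = $32,601 → take DB $73,777. Book value $221,334.
Year 2: DB = ⌊$221,334 × 200%/8⌋ = $55,333; SL = ⌊$187,034/7⌋ = $26,719 → take DB $55,333. Book value $166,001.
Year 3: DB = ⌊$166,001 × 200%/8⌋ = $41,500; SL = ⌊$131,701/6⌋ = $21,950 → take DB $41,500. Book value $124,501.
Year 4: DB = ⌊$124,501 × 200%/8⌋ = $31,125; SL = ⌊$90,201/5⌋ = $18,040 → take DB $31,125. Book value $93,376.
Year 5: DB = ⌊$93,376 × 200%/8⌋ = $23,344; SL = ⌊$59,076/4⌋ = $14,769 → take DB $23,344. Book value $70,032.

$23,344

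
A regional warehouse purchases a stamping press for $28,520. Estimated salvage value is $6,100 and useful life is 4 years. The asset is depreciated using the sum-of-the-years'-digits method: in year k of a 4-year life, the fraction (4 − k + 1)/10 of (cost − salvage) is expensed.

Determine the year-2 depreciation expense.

$6,726

Depreciable base = $28,520 − $6,100 = $22,420.
Sum of the years' digits = 4+3+2+1 = 10.
Year 1: $22,420 × 4/10 = $8,968. Book value $19,552.
Year 2: $22,420 × 3/10 = $6,726. Book value $12,826.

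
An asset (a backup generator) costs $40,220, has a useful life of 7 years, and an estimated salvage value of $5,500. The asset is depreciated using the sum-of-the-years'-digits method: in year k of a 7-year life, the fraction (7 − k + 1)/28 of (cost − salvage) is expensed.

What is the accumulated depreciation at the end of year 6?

$33,480

Depreciable base = $40,220 − $5,500 = $34,720.
Sum of the years' digits = 7+6+5+4+3+2+1 = 28.
Year 1: $34,720 × 7/28 = $8,680. Book value $31,540.
Year 2: $34,720 × 6/28 = $7,440. Book value $24,100.
Year 3: $34,720 × 5/28 = $6,200. Book value $17,900.
Year 4: $34,720 × 4/28 = $4,960. Book value $12,940.
Year 5: $34,720 × 3/28 = $3,720. Book value $9,220.
Year 6: $34,720 × 2/28 = $2,480. Book value $6,740.
Accumulated through year 6 = $40,220 − $6,740 = $33,480.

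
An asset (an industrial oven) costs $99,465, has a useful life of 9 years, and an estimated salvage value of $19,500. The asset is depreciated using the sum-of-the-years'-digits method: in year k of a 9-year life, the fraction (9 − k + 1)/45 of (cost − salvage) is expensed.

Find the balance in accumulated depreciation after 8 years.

Depreciable base = $99,465 − $19,500 = $79,965.
Sum of the years' digits = 9+8+7+6+5+4+3+2+1 = 45.
Year 1: $79,965 × 9/45 = $15,993. Book value $83,472.
Year 2: $79,965 × 8/45 = $14,216. Book value $69,256.
Year 3: $79,965 × 7/45 = $12,439. Book value $56,817.
Year 4: $79,965 × 6/45 = $10,662. Book value $46,155.
Year 5: $79,965 × 5/45 = $8,885. Book value $37,270.
Year 6: $79,965 × 4/45 = $7,108. Book value $30,162.
Year 7: $79,965 × 3/45 = $5,331. Book value $24,831.
Year 8: $79,965 × 2/45 = $3,554. Book value $21,277.
Accumulated through year 8 = $99,465 − $21,277 = $78,188.

$78,188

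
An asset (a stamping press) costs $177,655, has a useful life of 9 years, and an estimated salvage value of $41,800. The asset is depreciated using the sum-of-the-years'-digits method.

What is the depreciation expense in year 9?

$3,019

Depreciable base = $177,655 − $41,800 = $135,855.
Sum of the years' digits = 9+8+7+6+5+4+3+2+1 = 45.
Year 1: $135,855 × 9/45 = $27,171. Book value $150,484.
Year 2: $135,855 × 8/45 = $24,152. Book value $126,332.
Year 3: $135,855 × 7/45 = $21,133. Book value $105,199.
Year 4: $135,855 × 6/45 = $18,114. Book value $87,085.
Year 5: $135,855 × 5/45 = $15,095. Book value $71,990.
Year 6: $135,855 × 4/45 = $12,076. Book value $59,914.
Year 7: $135,855 × 3/45 = $9,057. Book value $50,857.
Year 8: $135,855 × 2/45 = $6,038. Book value $44,819.
Year 9: $135,855 × 1/45 = $3,019. Book value $41,800.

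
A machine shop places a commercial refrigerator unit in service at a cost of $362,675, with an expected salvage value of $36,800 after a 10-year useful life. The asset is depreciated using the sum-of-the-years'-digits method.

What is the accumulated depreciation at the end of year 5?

Depreciable base = $362,675 − $36,800 = $325,875.
Sum of the years' digits = 10+9+8+7+6+5+4+3+2+1 = 55.
Year 1: $325,875 × 10/55 = $59,250. Book value $303,425.
Year 2: $325,875 × 9/55 = $53,325. Book value $250,100.
Year 3: $325,875 × 8/55 = $47,400. Book value $202,700.
Year 4: $325,875 × 7/55 = $41,475. Book value $161,225.
Year 5: $325,875 × 6/55 = $35,550. Book value $125,675.
Accumulated through year 5 = $362,675 − $125,675 = $237,000.

$237,000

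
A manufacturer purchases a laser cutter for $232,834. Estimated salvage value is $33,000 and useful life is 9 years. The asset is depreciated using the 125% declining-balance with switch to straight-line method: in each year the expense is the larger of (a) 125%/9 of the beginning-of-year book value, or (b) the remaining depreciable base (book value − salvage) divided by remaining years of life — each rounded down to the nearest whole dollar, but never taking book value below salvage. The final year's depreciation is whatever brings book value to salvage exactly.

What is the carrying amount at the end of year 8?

Depreciable base = $232,834 − $33,000 = $199,834.
Year 1: DB = ⌊$232,834 × 125%/9⌋ = $32,338; SL = ⌊$199,834/9⌋ = $22,203 → take DB $32,338. Book value $200,496.
Year 2: DB = ⌊$200,496 × 125%/9⌋ = $27,846; SL = ⌊$167,496/8⌋ = $20,937 → take DB $27,846. Book value $172,650.
Year 3: DB = ⌊$172,650 × 125%/9⌋ = $23,979; SL = ⌊$139,650/7⌋ = $19,950 → take DB $23,979. Book value $148,671.
Year 4: DB = ⌊$148,671 × 125%/9⌋ = $20,648; SL = ⌊$115,671/6⌋ = $19,278 → take DB $20,648. Book value $128,023.
Year 5: DB = ⌊$128,023 × 125%/9⌋ = $17,780; SL = ⌊$95,023/5⌋ = $19,004 → take SL $19,004. Book value $109,019.
Year 6: DB = ⌊$109,019 × 125%/9⌋ = $15,141; SL = ⌊$76,019/4⌋ = $19,004 → take SL $19,004. Book value $90,015.
Year 7: DB = ⌊$90,015 × 125%/9⌋ = $12,502; SL = ⌊$57,015/3⌋ = $19,005 → take SL $19,005. Book value $71,010.
Year 8: DB = ⌊$71,010 × 125%/9⌋ = $9,862; SL = ⌊$38,010/2⌋ = $19,005 → take SL $19,005. Book value $52,005.

$52,005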